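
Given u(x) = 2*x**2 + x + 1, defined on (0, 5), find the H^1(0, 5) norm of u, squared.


||u||_{H^1}^2 = 4135

The H^1 norm (squared) on an interval (0, L) is
  ||u||_{H^1}^2 = ∫_0^L u(x)^2 dx + ∫_0^L u'(x)^2 dx.
Compute u'(x) = 4*x + 1.
Then u(x)^2 = 4*x**4 + 4*x**3 + 5*x**2 + 2*x + 1 and u'(x)^2 = 16*x**2 + 8*x + 1.
Integrate each monomial from 0 to 5 using ∫_0^5 c·x^n dx = c·5^(n+1)/(n+1):
  ∫_0^5 u(x)^2 dx = ∫_0^5 (4*x^4 + 4*x^3 + 5*x^2 + 2*x + 1) dx. Term by term:
    ∫_0^5 4*x^4 dx = 2500;  ∫_0^5 4*x^3 dx = 625;  ∫_0^5 5*x^2 dx = 625/3;
    ∫_0^5 2*x dx = 25;  ∫_0^5 1 dx = 5.
  Sum: 2500 + 625 + 625/3 + 25 + 5 = 10090/3.
  ∫_0^5 u'(x)^2 dx = ∫_0^5 (16*x^2 + 8*x + 1) dx. Term by term:
    ∫_0^5 16*x^2 dx = 2000/3;  ∫_0^5 8*x dx = 100;  ∫_0^5 1 dx = 5.
  Sum: 2000/3 + 100 + 5 = 2315/3.
Adding: ||u||_{H^1}^2 = 10090/3 + 2315/3 = 4135.


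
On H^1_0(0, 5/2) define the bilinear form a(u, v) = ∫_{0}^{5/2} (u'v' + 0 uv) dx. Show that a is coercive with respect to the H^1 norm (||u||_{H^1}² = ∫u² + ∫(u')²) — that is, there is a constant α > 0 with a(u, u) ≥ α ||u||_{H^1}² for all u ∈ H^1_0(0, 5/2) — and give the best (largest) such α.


α = 4*π^2/(25 + 4*π^2)

Coercivity of a(·,·) on H^1_0(0, 5/2) means a(u, u) ≥ α ||u||_{H^1}² for every u ∈ H^1_0.
The interval has length L = 5/2, and Poincaré/coercivity depend only on L. Here a(u, u) = ∫(u')² + (0)·∫u².
Here c = 0, so a(u,u) = ∫(u')² alone. The condition a(u,u) ≥ α||u||_{H^1}² reads (1−α)∫(u')² ≥ (α−c)∫u². Any admissible α is ≤ 1 (rapidly oscillating u have ∫u²/∫(u')² → 0), and α = 1 would force 0 ≥ (1−c)∫u², impossible since c < 1; so 1−α > 0. By the sharp Poincaré inequality on H^1_0 of an interval of length L, ∫(u')² ≥ (π/L)²∫u² with equality for the first sine mode sin(π(x−x₀)/L) (x₀ the left endpoint), so the inequality holds for all u iff (1−α)(π/L)² ≥ α − c, i.e. α ≤ ((π/L)² + c)/((π/L)² + 1) = (1 + c(L/π)²)/(1 + (L/π)²). (Direct route, valid since c ≤ 0: Poincaré gives c∫u² ≥ c(L/π)²∫(u')², so a(u,u) ≥ (1 + c(L/π)²)∫(u')², while ||u||_{H^1}² ≤ (1 + (L/π)²)∫(u')²; dividing yields the same α.) With (π/L)² = 4*π^2/25 and c = 0, the largest admissible constant is α = ((π/L)² + c)/((π/L)² + 1).
Simplifying, α = 4*π^2/(25 + 4*π^2).


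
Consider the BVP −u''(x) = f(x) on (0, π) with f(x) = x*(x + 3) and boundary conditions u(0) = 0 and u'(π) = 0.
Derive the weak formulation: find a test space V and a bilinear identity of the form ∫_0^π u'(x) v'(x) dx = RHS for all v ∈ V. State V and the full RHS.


V = {v ∈ H^1(0, π) : v(0) = 0} (test functions vanish at x = 0 where u is specified); weak form: ∫_0^π u'v' dx = ∫_0^π (x*(x + 3)) v dx for all v ∈ V.

Multiply both sides by a test function v and integrate from 0 to π:
  ∫_0^π −u''(x) v(x) dx = ∫_0^π f(x) v(x) dx.
Integrate the LHS by parts once:
  ∫_0^π −u'' v dx = −[u'(x) v(x)]_0^π + ∫_0^π u'(x) v'(x) dx.
Thus ∫_0^π u'(x) v'(x) dx = ∫_0^π f(x) v(x) dx + [u'(x) v(x)]_0^π.
Choose V so that boundary terms are either known or forced to vanish.
Mixed BC: u(0) = 0 (Dirichlet) and u'(π) = 0 (Neumann). Define V = {v ∈ H^1(0, π) : v(0) = 0}. Then [u' v]_0^π = u'(π)·v(π) − u'(0)·0 = 0.
Weak formulation: find u (satisfying any essential BC) such that ∫_0^π u'(x) v'(x) dx = ∫_0^π f v dx for all v ∈ V (Dirichlet at 0 absorbed into V; the Neumann datum at x = π is zero, so no boundary term remains).
Substituting f(x) = x*(x + 3), the right-hand side is ∫_0^π (x*(x + 3)) v dx.


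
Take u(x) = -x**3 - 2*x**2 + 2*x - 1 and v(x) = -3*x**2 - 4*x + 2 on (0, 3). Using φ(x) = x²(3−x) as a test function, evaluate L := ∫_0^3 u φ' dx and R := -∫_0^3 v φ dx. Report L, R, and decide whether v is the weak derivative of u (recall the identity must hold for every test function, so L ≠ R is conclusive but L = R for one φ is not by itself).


LHS = 108, RHS = 108. Yes, v = u' weakly.

u(x) = -x**3 - 2*x**2 + 2*x - 1, classical derivative u'(x) = -3*x**2 - 4*x + 2.
φ(x) = x²(3−x), so φ'(x) = 3*x*(2 - x).
Note φ(0) = φ(3) = 0, so the boundary term u·φ vanishes.
LHS = ∫_0^3 u(x) φ'(x) dx = ∫_0^3 (3*x^5 - 18*x^3 + 15*x^2 - 6*x) dx. Term by term:
  ∫_0^3 3*x^5 dx = 729/2;  ∫_0^3 -18*x^3 dx = -729/2;  ∫_0^3 15*x^2 dx = 135;
  ∫_0^3 -6*x dx = -27.
Sum: 729/2 − 729/2 + 135 − 27 = 108.
So LHS = 108.
∫_0^3 v(x) φ(x) dx = ∫_0^3 (3*x^5 - 5*x^4 - 14*x^3 + 6*x^2) dx. Term by term:
  ∫_0^3 3*x^5 dx = 729/2;  ∫_0^3 -5*x^4 dx = -243;  ∫_0^3 -14*x^3 dx = -567/2;
  ∫_0^3 6*x^2 dx = 54.
Sum: 729/2 − 243 − 567/2 + 54 = -108.
So RHS = -∫_0^3 v(x) φ(x) dx = 108.
LHS = RHS, so the identity holds for this test φ.
Moreover u is smooth here and v(x) = u'(x) = -3*x**2 - 4*x + 2 pointwise, so the identity holds for every test function. Hence v is the weak derivative of u.


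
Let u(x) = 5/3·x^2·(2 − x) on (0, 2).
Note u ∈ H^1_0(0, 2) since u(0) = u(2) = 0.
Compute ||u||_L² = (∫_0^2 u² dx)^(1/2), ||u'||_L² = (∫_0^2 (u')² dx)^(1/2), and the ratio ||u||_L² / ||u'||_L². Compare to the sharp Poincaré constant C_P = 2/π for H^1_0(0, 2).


||u||_L² / ||u'||_L² = sqrt(14)/7 < C_P = 2/π.

u(x) = 5/3·x^2·(2 − x), so u'(x) = 5*x*(4 - 3*x)/3.
u(x) = 5/3·x^2·(2 − x) vanishes at x = 0 and x = 2, so u ∈ H^1_0(0, 2). Differentiate via the product rule and integrate the resulting polynomials term by term.
  ∫_0^2 u² dx = ∫_0^2 (25*x^6/9 - 100*x^5/9 + 100*x^4/9) dx. Term by term:
    ∫_0^2 25*x^6/9 dx = 3200/63;  ∫_0^2 -100*x^5/9 dx = -3200/27;  ∫_0^2 100*x^4/9 dx = 640/9.
  Sum: 3200/63 − 3200/27 + 640/9 = 640/189.
  ∫_0^2 (u')² dx = ∫_0^2 (25*x^4 - 200*x^3/3 + 400*x^2/9) dx. Term by term:
    ∫_0^2 25*x^4 dx = 160;  ∫_0^2 -200*x^3/3 dx = -800/3;  ∫_0^2 400*x^2/9 dx = 3200/27.
  Sum: 160 − 800/3 + 3200/27 = 320/27.
∫_0^2 u² dx = 640/189, so ||u||_L² = 8*sqrt(210)/63.
∫_0^2 (u')² dx = 320/27, so ||u'||_L² = 8*sqrt(15)/9.
Ratio ||u||_L² / ||u'||_L² = sqrt(14)/7.
Sharp Poincaré constant on H^1_0(0, 2) is C_P = L/π = 2/π, achieved by sin(π/2·x).
A polynomial bump cannot attain the sharp Poincaré constant (only the first sine eigenfunction does), so the ratio is strictly less than C_P, consistent with ||u||_L² ≤ C_P ||u'||_L².


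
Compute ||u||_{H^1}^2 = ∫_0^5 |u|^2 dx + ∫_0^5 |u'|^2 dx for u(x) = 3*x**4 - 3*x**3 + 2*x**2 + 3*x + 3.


||u||_{H^1}^2 = 208400285/84

The H^1 norm (squared) on an interval (0, L) is
  ||u||_{H^1}^2 = ∫_0^L u(x)^2 dx + ∫_0^L u'(x)^2 dx.
Compute u'(x) = 12*x**3 - 9*x**2 + 4*x + 3.
Then u(x)^2 = 9*x**8 - 18*x**7 + 21*x**6 + 6*x**5 + 4*x**4 - 6*x**3 + 21*x**2 + 18*x + 9 and u'(x)^2 = 144*x**6 - 216*x**5 + 177*x**4 - 38*x**2 + 24*x + 9.
Integrate each monomial from 0 to 5 using ∫_0^5 c·x^n dx = c·5^(n+1)/(n+1):
  ∫_0^5 u(x)^2 dx = ∫_0^5 (9*x^8 - 18*x^7 + 21*x^6 + 6*x^5 + 4*x^4 - 6*x^3 + 21*x^2 + 18*x + 9) dx. Term by term:
    ∫_0^5 9*x^8 dx = 1953125;  ∫_0^5 -18*x^7 dx = -3515625/4;  ∫_0^5 21*x^6 dx = 234375;
    ∫_0^5 6*x^5 dx = 15625;  ∫_0^5 4*x^4 dx = 2500;  ∫_0^5 -6*x^3 dx = -1875/2;
    ∫_0^5 21*x^2 dx = 875;  ∫_0^5 18*x dx = 225;  ∫_0^5 9 dx = 45.
  Sum: 1953125 − 3515625/4 + 234375 + 15625 + 2500 − 1875/2 + 875 + 225 + 45 = 5307705/4.
  ∫_0^5 u'(x)^2 dx = ∫_0^5 (144*x^6 - 216*x^5 + 177*x^4 - 38*x^2 + 24*x + 9) dx. Term by term:
    ∫_0^5 144*x^6 dx = 11250000/7;  ∫_0^5 -216*x^5 dx = -562500;  ∫_0^5 177*x^4 dx = 110625;
    ∫_0^5 -38*x^2 dx = -4750/3;  ∫_0^5 24*x dx = 300;  ∫_0^5 9 dx = 45.
  Sum: 11250000/7 − 562500 + 110625 − 4750/3 + 300 + 45 = 24234620/21.
Adding: ||u||_{H^1}^2 = 5307705/4 + 24234620/21 = 208400285/84.


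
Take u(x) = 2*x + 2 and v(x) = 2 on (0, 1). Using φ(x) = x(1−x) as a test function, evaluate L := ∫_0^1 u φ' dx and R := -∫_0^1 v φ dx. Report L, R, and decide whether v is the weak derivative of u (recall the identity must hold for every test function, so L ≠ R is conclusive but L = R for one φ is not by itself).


LHS = -1/3, RHS = -1/3. Yes, v = u' weakly.

u(x) = 2*x + 2, classical derivative u'(x) = 2.
φ(x) = x(1−x), so φ'(x) = 1 - 2*x.
Note φ(0) = φ(1) = 0, so the boundary term u·φ vanishes.
LHS = ∫_0^1 u(x) φ'(x) dx = ∫_0^1 (-4*x^2 - 2*x + 2) dx. Term by term:
  ∫_0^1 -4*x^2 dx = -4/3;  ∫_0^1 -2*x dx = -1;  ∫_0^1 2 dx = 2.
Sum: -4/3 − 1 + 2 = -1/3.
So LHS = -1/3.
∫_0^1 v(x) φ(x) dx = ∫_0^1 (-2*x^2 + 2*x) dx. Term by term:
  ∫_0^1 -2*x^2 dx = -2/3;  ∫_0^1 2*x dx = 1.
Sum: -2/3 + 1 = 1/3.
So RHS = -∫_0^1 v(x) φ(x) dx = -1/3.
LHS = RHS, so the identity holds for this test φ.
Moreover u is smooth here and v(x) = u'(x) = 2 pointwise, so the identity holds for every test function. Hence v is the weak derivative of u.


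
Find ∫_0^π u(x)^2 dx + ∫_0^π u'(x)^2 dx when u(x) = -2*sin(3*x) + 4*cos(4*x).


||u||_{H^1(0,π)}^2 = 1632/7 + 156*π

u'(x) = -16*sin(4*x) - 6*cos(3*x).
Expand u² and (u')² and integrate term by term on (0, π), using: for integers n ≥ 1, ∫_0^π sin²(nx) dx = ∫_0^π cos²(nx) dx = π/2; for n ≠ n', ∫_0^π sin(nx)sin(n'x) dx = ∫_0^π cos(nx)cos(n'x) dx = 0; and by product-to-sum, ∫_0^π sin(nx)cos(n'x) dx = ½∫_0^π [sin((n+n')x) + sin((n−n')x)] dx, which is 0 when n+n' is even and 2n/(n²−n'²) when n+n' is odd (it need not vanish on (0, π)).
  u² squared terms: (-2)²·∫sin(3x)² dx = 4·π/2 = 2*π;  (4)²·∫cos(4x)² dx = 16·π/2 = 8*π.
  u² cross terms: 2·(-2)·(4)·∫sin(3x)·cos(4x) dx = -16·(-6/7) = 96/7.
  So ∫_0^π u² dx = 2*π + 8*π + 96/7 = 96/7 + 10*π.
  (u')² squared terms: (-16)²·∫sin(4x)² dx = 256·π/2 = 128*π;  (-6)²·∫cos(3x)² dx = 36·π/2 = 18*π.
  (u')² cross terms: 2·(-16)·(-6)·∫sin(4x)·cos(3x) dx = 192·(8/7) = 1536/7.
  So ∫_0^π (u')² dx = 128*π + 18*π + 1536/7 = 1536/7 + 146*π.
||u||_{H^1}^2 = (96/7 + 10*π) + (1536/7 + 146*π) = 1632/7 + 156*π.


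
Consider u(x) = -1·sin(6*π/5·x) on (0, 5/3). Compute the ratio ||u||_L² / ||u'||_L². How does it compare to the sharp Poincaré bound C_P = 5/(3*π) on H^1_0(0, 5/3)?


||u||_L² / ||u'||_L² = 5/(6*π) < C_P = 5/(3*π).

u(x) = -1·sin(6*π/5·x), so u'(x) = -6*π*cos(6*π*x/5)/5.
Writing u(x) = A·sin(kπx/L) with A = -1 and k = 2, use ∫_0^L sin²(kπx/L) dx = L/2 and ∫_0^L cos²(kπx/L) dx = L/2.
u² = 1·sin²(6*π/5·x) and (u')² = 36*π^2/25·cos²(6*π/5·x), and each of sin², cos² integrates to L/2 = 5/6 over (0, 5/3).
∫_0^5/3 u² dx = 5/6, so ||u||_L² = sqrt(30)/6.
∫_0^5/3 (u')² dx = 6*π^2/5, so ||u'||_L² = sqrt(30)*π/5.
Ratio ||u||_L² / ||u'||_L² = 5/(6*π).
Sharp Poincaré constant on H^1_0(0, 5/3) is C_P = L/π = 5/(3*π), achieved by sin(3*π/5·x).
This is the k = 2 harmonic; the ratio L/(kπ) is strictly less than C_P = L/π, consistent with the sharp inequality ||u||_L² ≤ C_P ||u'||_L².


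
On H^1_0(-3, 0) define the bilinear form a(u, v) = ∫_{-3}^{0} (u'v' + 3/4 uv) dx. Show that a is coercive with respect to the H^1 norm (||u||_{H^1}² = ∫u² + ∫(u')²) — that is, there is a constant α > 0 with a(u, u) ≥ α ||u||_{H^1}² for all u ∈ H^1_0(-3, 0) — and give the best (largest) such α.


α = (27/4 + π^2)/(9 + π^2)

Coercivity of a(·,·) on H^1_0(-3, 0) means a(u, u) ≥ α ||u||_{H^1}² for every u ∈ H^1_0.
The interval has length L = 3, and Poincaré/coercivity depend only on L. Here a(u, u) = ∫(u')² + (3/4)·∫u².
Here 0 < c = 3/4 < 1. The condition a(u,u) ≥ α||u||_{H^1}² reads (1−α)∫(u')² ≥ (α−c)∫u². Any admissible α is ≤ 1 (rapidly oscillating u have ∫u²/∫(u')² → 0), and α = 1 would force 0 ≥ (1−c)∫u², impossible since c < 1; so 1−α > 0. By the sharp Poincaré inequality on H^1_0 of an interval of length L, ∫(u')² ≥ (π/L)²∫u² with equality for the first sine mode sin(π(x−x₀)/L) (x₀ the left endpoint), so the inequality holds for all u iff (1−α)(π/L)² ≥ α − c, i.e. α ≤ ((π/L)² + c)/((π/L)² + 1) = (1 + c(L/π)²)/(1 + (L/π)²). With (π/L)² = π^2/9 and c = 3/4, the largest admissible constant is α = ((π/L)² + c)/((π/L)² + 1).
Simplifying, α = (27/4 + π^2)/(9 + π^2).


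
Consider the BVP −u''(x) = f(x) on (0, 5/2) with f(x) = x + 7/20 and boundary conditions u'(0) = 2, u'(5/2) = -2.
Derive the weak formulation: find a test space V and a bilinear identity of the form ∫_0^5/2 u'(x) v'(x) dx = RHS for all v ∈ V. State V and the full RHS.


V = H^1(0, 5/2) (v unrestricted at boundary; u is determined up to an additive constant); weak form: ∫_0^5/2 u'v' dx = ∫_0^5/2 (x + 7/20) v dx − 2·v(5/2) − 2·v(0) for all v ∈ V.

Multiply both sides by a test function v and integrate from 0 to 5/2:
  ∫_0^5/2 −u''(x) v(x) dx = ∫_0^5/2 f(x) v(x) dx.
Integrate the LHS by parts once:
  ∫_0^5/2 −u'' v dx = −[u'(x) v(x)]_0^5/2 + ∫_0^5/2 u'(x) v'(x) dx.
Thus ∫_0^5/2 u'(x) v'(x) dx = ∫_0^5/2 f(x) v(x) dx + [u'(x) v(x)]_0^5/2.
Choose V so that boundary terms are either known or forced to vanish.
u has inhomogeneous Neumann u'(0) = 2, u'(5/2) = -2. [u' v]_0^5/2 = (-2)·v(5/2) − (2)·v(0) = − 2·v(5/2) − 2·v(0). Take V = H^1(0, 5/2); boundary term becomes part of RHS.
Weak formulation: find u (satisfying any essential BC) such that ∫_0^5/2 u'(x) v'(x) dx = ∫_0^5/2 f v dx − 2·v(5/2) − 2·v(0) for all v ∈ V (Neumann data are natural BCs: they enter the RHS as boundary terms).
Substituting f(x) = x + 7/20, the right-hand side is ∫_0^5/2 (x + 7/20) v dx − 2·v(5/2) − 2·v(0).
Compatibility check (pure Neumann): taking v ≡ 1 ∈ V gives 0 = ∫_0^5/2 f dx + (-2) − (2), i.e. ∫_0^5/2 f dx must equal u'(0) − u'(5/2) = 4. Indeed ∫_0^5/2 (x + 7/20) dx = 4, so the data are compatible. The solution is then unique only up to an additive constant (fix it e.g. by requiring ∫_0^5/2 u dx = 0).


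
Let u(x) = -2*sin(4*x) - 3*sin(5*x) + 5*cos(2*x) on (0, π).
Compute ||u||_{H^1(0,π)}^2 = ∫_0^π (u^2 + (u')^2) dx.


||u||_{H^1(0,π)}^2 = -500/7 + 427*π/2

u'(x) = -10*sin(2*x) - 8*cos(4*x) - 15*cos(5*x).
Expand u² and (u')² and integrate term by term on (0, π), using: for integers n ≥ 1, ∫_0^π sin²(nx) dx = ∫_0^π cos²(nx) dx = π/2; for n ≠ n', ∫_0^π sin(nx)sin(n'x) dx = ∫_0^π cos(nx)cos(n'x) dx = 0; and by product-to-sum, ∫_0^π sin(nx)cos(n'x) dx = ½∫_0^π [sin((n+n')x) + sin((n−n')x)] dx, which is 0 when n+n' is even and 2n/(n²−n'²) when n+n' is odd (it need not vanish on (0, π)).
  u² squared terms: (-3)²·∫sin(5x)² dx = 9·π/2 = 9*π/2;  (-2)²·∫sin(4x)² dx = 4·π/2 = 2*π;  (5)²·∫cos(2x)² dx = 25·π/2 = 25*π/2.
  u² cross terms: 2·(-3)·(-2)·∫sin(5x)·sin(4x) dx = 12·(0) = 0;  2·(-3)·(5)·∫sin(5x)·cos(2x) dx = -30·(10/21) = -100/7;  2·(-2)·(5)·∫sin(4x)·cos(2x) dx = -20·(0) = 0.
  So ∫_0^π u² dx = 9*π/2 + 2*π + 25*π/2 + 0 − 100/7 + 0 = -100/7 + 19*π.
  (u')² squared terms: (-15)²·∫cos(5x)² dx = 225·π/2 = 225*π/2;  (-10)²·∫sin(2x)² dx = 100·π/2 = 50*π;  (-8)²·∫cos(4x)² dx = 64·π/2 = 32*π.
  (u')² cross terms: 2·(-15)·(-10)·∫cos(5x)·sin(2x) dx = 300·(-4/21) = -400/7;  2·(-15)·(-8)·∫cos(5x)·cos(4x) dx = 240·(0) = 0;  2·(-10)·(-8)·∫sin(2x)·cos(4x) dx = 160·(0) = 0.
  So ∫_0^π (u')² dx = 225*π/2 + 50*π + 32*π − 400/7 + 0 + 0 = -400/7 + 389*π/2.
||u||_{H^1}^2 = (-100/7 + 19*π) + (-400/7 + 389*π/2) = -500/7 + 427*π/2.


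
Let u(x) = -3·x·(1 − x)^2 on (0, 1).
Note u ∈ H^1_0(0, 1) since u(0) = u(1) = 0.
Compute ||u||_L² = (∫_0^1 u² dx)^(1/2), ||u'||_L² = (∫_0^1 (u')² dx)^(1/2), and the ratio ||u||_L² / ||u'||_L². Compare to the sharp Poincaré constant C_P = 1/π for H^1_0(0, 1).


||u||_L² / ||u'||_L² = sqrt(14)/14 < C_P = 1/π.

u(x) = -3·x·(1 − x)^2, so u'(x) = 3*(1 - 3*x)*(x - 1).
u(x) = -3·x·(1 − x)^2 vanishes at x = 0 and x = 1, so u ∈ H^1_0(0, 1). Differentiate via the product rule and integrate the resulting polynomials term by term.
  ∫_0^1 u² dx = ∫_0^1 (9*x^6 - 36*x^5 + 54*x^4 - 36*x^3 + 9*x^2) dx. Term by term:
    ∫_0^1 9*x^6 dx = 9/7;  ∫_0^1 -36*x^5 dx = -6;  ∫_0^1 54*x^4 dx = 54/5;
    ∫_0^1 -36*x^3 dx = -9;  ∫_0^1 9*x^2 dx = 3.
  Sum: 9/7 − 6 + 54/5 − 9 + 3 = 3/35.
  ∫_0^1 (u')² dx = ∫_0^1 (81*x^4 - 216*x^3 + 198*x^2 - 72*x + 9) dx. Term by term:
    ∫_0^1 81*x^4 dx = 81/5;  ∫_0^1 -216*x^3 dx = -54;  ∫_0^1 198*x^2 dx = 66;
    ∫_0^1 -72*x dx = -36;  ∫_0^1 9 dx = 9.
  Sum: 81/5 − 54 + 66 − 36 + 9 = 6/5.
∫_0^1 u² dx = 3/35, so ||u||_L² = sqrt(105)/35.
∫_0^1 (u')² dx = 6/5, so ||u'||_L² = sqrt(30)/5.
Ratio ||u||_L² / ||u'||_L² = sqrt(14)/14.
Sharp Poincaré constant on H^1_0(0, 1) is C_P = L/π = 1/π, achieved by sin(π·x).
A polynomial bump cannot attain the sharp Poincaré constant (only the first sine eigenfunction does), so the ratio is strictly less than C_P, consistent with ||u||_L² ≤ C_P ||u'||_L².


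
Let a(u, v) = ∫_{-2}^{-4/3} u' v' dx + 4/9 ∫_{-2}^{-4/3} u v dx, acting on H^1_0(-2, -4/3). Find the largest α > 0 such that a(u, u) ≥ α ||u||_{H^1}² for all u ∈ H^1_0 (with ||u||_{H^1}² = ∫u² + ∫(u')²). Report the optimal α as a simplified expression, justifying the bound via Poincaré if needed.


α = (16 + 81*π^2)/(9*(4 + 9*π^2))

Coercivity of a(·,·) on H^1_0(-2, -4/3) means a(u, u) ≥ α ||u||_{H^1}² for every u ∈ H^1_0.
The interval has length L = 2/3, and Poincaré/coercivity depend only on L. Here a(u, u) = ∫(u')² + (4/9)·∫u².
Here 0 < c = 4/9 < 1. The condition a(u,u) ≥ α||u||_{H^1}² reads (1−α)∫(u')² ≥ (α−c)∫u². Any admissible α is ≤ 1 (rapidly oscillating u have ∫u²/∫(u')² → 0), and α = 1 would force 0 ≥ (1−c)∫u², impossible since c < 1; so 1−α > 0. By the sharp Poincaré inequality on H^1_0 of an interval of length L, ∫(u')² ≥ (π/L)²∫u² with equality for the first sine mode sin(π(x−x₀)/L) (x₀ the left endpoint), so the inequality holds for all u iff (1−α)(π/L)² ≥ α − c, i.e. α ≤ ((π/L)² + c)/((π/L)² + 1) = (1 + c(L/π)²)/(1 + (L/π)²). With (π/L)² = 9*π^2/4 and c = 4/9, the largest admissible constant is α = ((π/L)² + c)/((π/L)² + 1).
Simplifying, α = (16 + 81*π^2)/(9*(4 + 9*π^2)).


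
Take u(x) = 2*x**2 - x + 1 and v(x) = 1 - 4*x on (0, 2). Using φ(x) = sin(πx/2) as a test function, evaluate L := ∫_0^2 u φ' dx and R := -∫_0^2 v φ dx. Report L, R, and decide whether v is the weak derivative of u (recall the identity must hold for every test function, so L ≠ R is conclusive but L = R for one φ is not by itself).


LHS = -12/π, RHS = 12/π. No, v is not the weak derivative of u.

u(x) = 2*x**2 - x + 1, classical derivative u'(x) = 4*x - 1.
φ(x) = sin(πx/2), so φ'(x) = π*cos(π*x/2)/2.
Note φ(0) = φ(2) = 0, so the boundary term u·φ vanishes.
LHS = ∫_0^2 u(x) φ'(x) dx = ∫_0^2 (π*x^2*cos(π*x/2) - π*x*cos(π*x/2)/2 + π*cos(π*x/2)/2) dx. Term by term:
  ∫_0^2 π*cos(π*x/2)/2 dx = 0;  ∫_0^2 π*x^2*cos(π*x/2) dx = -16/π;  ∫_0^2 -π*x*cos(π*x/2)/2 dx = 4/π.
Sum: 0 − 16/π + 4/π = -12/π.
So LHS = -12/π.
∫_0^2 v(x) φ(x) dx = ∫_0^2 (-4*x*sin(π*x/2) + sin(π*x/2)) dx. Term by term:
  ∫_0^2 -4*x*sin(π*x/2) dx = -16/π;  ∫_0^2 sin(π*x/2) dx = 4/π.
Sum: -16/π + 4/π = -12/π.
So RHS = -∫_0^2 v(x) φ(x) dx = 12/π.
LHS − RHS = -24/π ≠ 0, so the identity fails.
(For a valid weak derivative the identity must hold for EVERY test function, in particular this one. The failure shows v is NOT the weak derivative of u.)
Correct weak derivative would be u'(x) = 4*x - 1.


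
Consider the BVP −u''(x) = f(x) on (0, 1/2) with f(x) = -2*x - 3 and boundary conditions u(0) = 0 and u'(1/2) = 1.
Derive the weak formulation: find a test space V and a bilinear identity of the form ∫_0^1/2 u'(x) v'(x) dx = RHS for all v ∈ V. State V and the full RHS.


V = {v ∈ H^1(0, 1/2) : v(0) = 0} (test functions vanish at x = 0 where u is specified); weak form: ∫_0^1/2 u'v' dx = ∫_0^1/2 (-2*x - 3) v dx + v(1/2) for all v ∈ V.

Multiply both sides by a test function v and integrate from 0 to 1/2:
  ∫_0^1/2 −u''(x) v(x) dx = ∫_0^1/2 f(x) v(x) dx.
Integrate the LHS by parts once:
  ∫_0^1/2 −u'' v dx = −[u'(x) v(x)]_0^1/2 + ∫_0^1/2 u'(x) v'(x) dx.
Thus ∫_0^1/2 u'(x) v'(x) dx = ∫_0^1/2 f(x) v(x) dx + [u'(x) v(x)]_0^1/2.
Choose V so that boundary terms are either known or forced to vanish.
Mixed BC: u(0) = 0 (Dirichlet) and u'(1/2) = 1 (Neumann). Define V = {v ∈ H^1(0, 1/2) : v(0) = 0}. Then [u' v]_0^1/2 = u'(1/2)·v(1/2) − u'(0)·0 = v(1/2).
Weak formulation: find u (satisfying any essential BC) such that ∫_0^1/2 u'(x) v'(x) dx = ∫_0^1/2 f v dx + v(1/2) for all v ∈ V (Dirichlet at 0 absorbed into V; Neumann datum at x = 1/2 contributes the boundary term).
Substituting f(x) = -2*x - 3, the right-hand side is ∫_0^1/2 (-2*x - 3) v dx + v(1/2).


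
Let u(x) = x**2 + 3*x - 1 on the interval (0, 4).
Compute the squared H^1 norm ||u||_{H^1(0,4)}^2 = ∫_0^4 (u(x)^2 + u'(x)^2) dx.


||u||_{H^1}^2 = 13672/15

The H^1 norm (squared) on an interval (0, L) is
  ||u||_{H^1}^2 = ∫_0^L u(x)^2 dx + ∫_0^L u'(x)^2 dx.
Compute u'(x) = 2*x + 3.
Then u(x)^2 = x**4 + 6*x**3 + 7*x**2 - 6*x + 1 and u'(x)^2 = 4*x**2 + 12*x + 9.
Integrate each monomial from 0 to 4 using ∫_0^4 c·x^n dx = c·4^(n+1)/(n+1):
  ∫_0^4 u(x)^2 dx = ∫_0^4 (x^4 + 6*x^3 + 7*x^2 - 6*x + 1) dx. Term by term:
    ∫_0^4 x^4 dx = 1024/5;  ∫_0^4 6*x^3 dx = 384;  ∫_0^4 7*x^2 dx = 448/3;
    ∫_0^4 -6*x dx = -48;  ∫_0^4 1 dx = 4.
  Sum: 1024/5 + 384 + 448/3 − 48 + 4 = 10412/15.
  ∫_0^4 u'(x)^2 dx = ∫_0^4 (4*x^2 + 12*x + 9) dx. Term by term:
    ∫_0^4 4*x^2 dx = 256/3;  ∫_0^4 12*x dx = 96;  ∫_0^4 9 dx = 36.
  Sum: 256/3 + 96 + 36 = 652/3.
Adding: ||u||_{H^1}^2 = 10412/15 + 652/3 = 13672/15.


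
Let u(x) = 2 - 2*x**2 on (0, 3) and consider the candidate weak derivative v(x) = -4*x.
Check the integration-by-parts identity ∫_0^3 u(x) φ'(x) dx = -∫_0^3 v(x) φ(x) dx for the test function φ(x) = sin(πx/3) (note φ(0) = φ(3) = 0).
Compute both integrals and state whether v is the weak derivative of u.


LHS = 36/π, RHS = 36/π. Yes, v = u' weakly.

u(x) = 2 - 2*x**2, classical derivative u'(x) = -4*x.
φ(x) = sin(πx/3), so φ'(x) = π*cos(π*x/3)/3.
Note φ(0) = φ(3) = 0, so the boundary term u·φ vanishes.
LHS = ∫_0^3 u(x) φ'(x) dx = ∫_0^3 (-2*π*x^2*cos(π*x/3)/3 + 2*π*cos(π*x/3)/3) dx. Term by term:
  ∫_0^3 2*π*cos(π*x/3)/3 dx = 0;  ∫_0^3 -2*π*x^2*cos(π*x/3)/3 dx = 36/π.
Sum: 0 + 36/π = 36/π.
So LHS = 36/π.
∫_0^3 v(x) φ(x) dx = ∫_0^3 (-4*x*sin(π*x/3)) dx. Term by term:
  ∫_0^3 -4*x*sin(π*x/3) dx = -36/π.
So RHS = -∫_0^3 v(x) φ(x) dx = 36/π.
LHS = RHS, so the identity holds for this test φ.
Moreover u is smooth here and v(x) = u'(x) = -4*x pointwise, so the identity holds for every test function. Hence v is the weak derivative of u.


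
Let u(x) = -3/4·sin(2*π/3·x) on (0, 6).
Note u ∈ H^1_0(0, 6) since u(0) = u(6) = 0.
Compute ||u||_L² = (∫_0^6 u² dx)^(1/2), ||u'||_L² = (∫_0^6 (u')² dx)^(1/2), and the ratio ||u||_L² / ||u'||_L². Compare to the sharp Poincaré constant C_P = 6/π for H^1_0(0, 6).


||u||_L² / ||u'||_L² = 3/(2*π) < C_P = 6/π.

u(x) = -3/4·sin(2*π/3·x), so u'(x) = -π*cos(2*π*x/3)/2.
Writing u(x) = A·sin(kπx/L) with A = -3/4 and k = 4, use ∫_0^L sin²(kπx/L) dx = L/2 and ∫_0^L cos²(kπx/L) dx = L/2.
u² = 9/16·sin²(2*π/3·x) and (u')² = π^2/4·cos²(2*π/3·x), and each of sin², cos² integrates to L/2 = 3 over (0, 6).
∫_0^6 u² dx = 27/16, so ||u||_L² = 3*sqrt(3)/4.
∫_0^6 (u')² dx = 3*π^2/4, so ||u'||_L² = sqrt(3)*π/2.
Ratio ||u||_L² / ||u'||_L² = 3/(2*π).
Sharp Poincaré constant on H^1_0(0, 6) is C_P = L/π = 6/π, achieved by sin(π/6·x).
This is the k = 4 harmonic; the ratio L/(kπ) is strictly less than C_P = L/π, consistent with the sharp inequality ||u||_L² ≤ C_P ||u'||_L².


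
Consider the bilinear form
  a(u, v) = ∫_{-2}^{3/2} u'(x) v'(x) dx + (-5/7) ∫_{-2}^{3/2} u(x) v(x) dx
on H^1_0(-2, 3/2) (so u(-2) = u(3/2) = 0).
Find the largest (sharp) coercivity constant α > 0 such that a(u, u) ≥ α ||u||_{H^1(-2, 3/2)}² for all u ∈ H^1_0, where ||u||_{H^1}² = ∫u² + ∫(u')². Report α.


α = (-35 + 4*π^2)/(4*π^2 + 49)

Coercivity of a(·,·) on H^1_0(-2, 3/2) means a(u, u) ≥ α ||u||_{H^1}² for every u ∈ H^1_0.
The interval has length L = 7/2, and Poincaré/coercivity depend only on L. Here a(u, u) = ∫(u')² + (-5/7)·∫u².
Here c = -5/7 < 0 with |c| < (π/L)² = 4*π^2/49, so coercivity still holds. The condition a(u,u) ≥ α||u||_{H^1}² reads (1−α)∫(u')² ≥ (α−c)∫u². Any admissible α is ≤ 1 (rapidly oscillating u have ∫u²/∫(u')² → 0), and α = 1 would force 0 ≥ (1−c)∫u², impossible since c < 1; so 1−α > 0. By the sharp Poincaré inequality on H^1_0 of an interval of length L, ∫(u')² ≥ (π/L)²∫u² with equality for the first sine mode sin(π(x−x₀)/L) (x₀ the left endpoint), so the inequality holds for all u iff (1−α)(π/L)² ≥ α − c, i.e. α ≤ ((π/L)² + c)/((π/L)² + 1) = (1 + c(L/π)²)/(1 + (L/π)²). (Direct route, valid since c ≤ 0: Poincaré gives c∫u² ≥ c(L/π)²∫(u')², so a(u,u) ≥ (1 + c(L/π)²)∫(u')², while ||u||_{H^1}² ≤ (1 + (L/π)²)∫(u')²; dividing yields the same α.) With (π/L)² = 4*π^2/49 and c = -5/7, the largest admissible constant is α = ((π/L)² + c)/((π/L)² + 1).
Simplifying, α = (-35 + 4*π^2)/(4*π^2 + 49).


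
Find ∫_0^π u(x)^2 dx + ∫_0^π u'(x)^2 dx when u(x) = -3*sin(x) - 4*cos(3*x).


||u||_{H^1(0,π)}^2 = 89*π

u'(x) = 12*sin(3*x) - 3*cos(x).
Expand u² and (u')² and integrate term by term on (0, π), using: for integers n ≥ 1, ∫_0^π sin²(nx) dx = ∫_0^π cos²(nx) dx = π/2; for n ≠ n', ∫_0^π sin(nx)sin(n'x) dx = ∫_0^π cos(nx)cos(n'x) dx = 0; and by product-to-sum, ∫_0^π sin(nx)cos(n'x) dx = ½∫_0^π [sin((n+n')x) + sin((n−n')x)] dx, which is 0 when n+n' is even and 2n/(n²−n'²) when n+n' is odd (it need not vanish on (0, π)).
  u² squared terms: (-4)²·∫cos(3x)² dx = 16·π/2 = 8*π;  (-3)²·∫sin(x)² dx = 9·π/2 = 9*π/2.
  u² cross terms: 2·(-4)·(-3)·∫cos(3x)·sin(x) dx = 24·(0) = 0.
  So ∫_0^π u² dx = 8*π + 9*π/2 + 0 = 25*π/2.
  (u')² squared terms: (-3)²·∫cos(x)² dx = 9·π/2 = 9*π/2;  (12)²·∫sin(3x)² dx = 144·π/2 = 72*π.
  (u')² cross terms: 2·(-3)·(12)·∫cos(x)·sin(3x) dx = -72·(0) = 0.
  So ∫_0^π (u')² dx = 9*π/2 + 72*π + 0 = 153*π/2.
||u||_{H^1}^2 = (25*π/2) + (153*π/2) = 89*π.


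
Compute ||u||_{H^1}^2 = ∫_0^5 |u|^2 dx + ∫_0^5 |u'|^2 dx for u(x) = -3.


||u||_{H^1}^2 = 45

The H^1 norm (squared) on an interval (0, L) is
  ||u||_{H^1}^2 = ∫_0^L u(x)^2 dx + ∫_0^L u'(x)^2 dx.
Compute u'(x) = 0.
Then u(x)^2 = 9 and u'(x)^2 = 0.
Integrate each monomial from 0 to 5 using ∫_0^5 c·x^n dx = c·5^(n+1)/(n+1):
  ∫_0^5 u(x)^2 dx = ∫_0^5 (9) dx. Term by term:
    ∫_0^5 9 dx = 45.
  ∫_0^5 u'(x)^2 dx = ∫_0^5 (0) dx. Term by term:
    ∫_0^5 0 dx = 0.
Adding: ||u||_{H^1}^2 = 45 + 0 = 45.


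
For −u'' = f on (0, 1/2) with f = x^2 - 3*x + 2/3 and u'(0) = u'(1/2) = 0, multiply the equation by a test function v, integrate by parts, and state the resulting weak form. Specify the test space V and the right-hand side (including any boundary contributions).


V = H^1(0, 1/2) (no boundary constraint on v; u is determined up to an additive constant); weak form: ∫_0^1/2 u'v' dx = ∫_0^1/2 (x^2 - 3*x + 2/3) v dx for all v ∈ V.

Multiply both sides by a test function v and integrate from 0 to 1/2:
  ∫_0^1/2 −u''(x) v(x) dx = ∫_0^1/2 f(x) v(x) dx.
Integrate the LHS by parts once:
  ∫_0^1/2 −u'' v dx = −[u'(x) v(x)]_0^1/2 + ∫_0^1/2 u'(x) v'(x) dx.
Thus ∫_0^1/2 u'(x) v'(x) dx = ∫_0^1/2 f(x) v(x) dx + [u'(x) v(x)]_0^1/2.
Choose V so that boundary terms are either known or forced to vanish.
u has homogeneous Neumann: u'(0) = u'(1/2) = 0. So [u' v]_0^1/2 = 0·v(1/2) − 0·v(0) = 0 for any v; take V = H^1(0, 1/2).
Weak formulation: find u (satisfying any essential BC) such that ∫_0^1/2 u'(x) v'(x) dx = ∫_0^1/2 f v dx for all v ∈ V (homogeneous Neumann, so boundary terms vanish).
Substituting f(x) = x^2 - 3*x + 2/3, the right-hand side is ∫_0^1/2 (x^2 - 3*x + 2/3) v dx.
Compatibility check (pure Neumann): taking v ≡ 1 ∈ V gives 0 = ∫_0^1/2 f dx + (0) − (0), i.e. ∫_0^1/2 f dx must equal u'(0) − u'(1/2) = 0. Indeed ∫_0^1/2 (x^2 - 3*x + 2/3) dx = 0, so the data are compatible. The solution is then unique only up to an additive constant (fix it e.g. by requiring ∫_0^1/2 u dx = 0).


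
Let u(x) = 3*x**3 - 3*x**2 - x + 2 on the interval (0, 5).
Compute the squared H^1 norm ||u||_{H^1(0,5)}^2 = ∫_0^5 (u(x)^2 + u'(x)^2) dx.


||u||_{H^1}^2 = 3881875/42

The H^1 norm (squared) on an interval (0, L) is
  ||u||_{H^1}^2 = ∫_0^L u(x)^2 dx + ∫_0^L u'(x)^2 dx.
Compute u'(x) = 9*x**2 - 6*x - 1.
Then u(x)^2 = 9*x**6 - 18*x**5 + 3*x**4 + 18*x**3 - 11*x**2 - 4*x + 4 and u'(x)^2 = 81*x**4 - 108*x**3 + 18*x**2 + 12*x + 1.
Integrate each monomial from 0 to 5 using ∫_0^5 c·x^n dx = c·5^(n+1)/(n+1):
  ∫_0^5 u(x)^2 dx = ∫_0^5 (9*x^6 - 18*x^5 + 3*x^4 + 18*x^3 - 11*x^2 - 4*x + 4) dx. Term by term:
    ∫_0^5 9*x^6 dx = 703125/7;  ∫_0^5 -18*x^5 dx = -46875;  ∫_0^5 3*x^4 dx = 1875;
    ∫_0^5 18*x^3 dx = 5625/2;  ∫_0^5 -11*x^2 dx = -1375/3;  ∫_0^5 -4*x dx = -50;
    ∫_0^5 4 dx = 20.
  Sum: 703125/7 − 46875 + 1875 + 5625/2 − 1375/3 − 50 + 20 = 2426365/42.
  ∫_0^5 u'(x)^2 dx = ∫_0^5 (81*x^4 - 108*x^3 + 18*x^2 + 12*x + 1) dx. Term by term:
    ∫_0^5 81*x^4 dx = 50625;  ∫_0^5 -108*x^3 dx = -16875;  ∫_0^5 18*x^2 dx = 750;
    ∫_0^5 12*x dx = 150;  ∫_0^5 1 dx = 5.
  Sum: 50625 − 16875 + 750 + 150 + 5 = 34655.
Adding: ||u||_{H^1}^2 = 2426365/42 + 34655 = 3881875/42.


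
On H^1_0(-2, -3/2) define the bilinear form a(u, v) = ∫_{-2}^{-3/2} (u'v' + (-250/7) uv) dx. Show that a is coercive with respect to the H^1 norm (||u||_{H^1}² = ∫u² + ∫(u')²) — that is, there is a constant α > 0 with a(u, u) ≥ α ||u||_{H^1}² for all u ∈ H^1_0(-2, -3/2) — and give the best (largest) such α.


α = 2*(-125 + 14*π^2)/(7*(1 + 4*π^2))

Coercivity of a(·,·) on H^1_0(-2, -3/2) means a(u, u) ≥ α ||u||_{H^1}² for every u ∈ H^1_0.
The interval has length L = 1/2, and Poincaré/coercivity depend only on L. Here a(u, u) = ∫(u')² + (-250/7)·∫u².
Here c = -250/7 < 0 with |c| < (π/L)² = 4*π^2, so coercivity still holds. The condition a(u,u) ≥ α||u||_{H^1}² reads (1−α)∫(u')² ≥ (α−c)∫u². Any admissible α is ≤ 1 (rapidly oscillating u have ∫u²/∫(u')² → 0), and α = 1 would force 0 ≥ (1−c)∫u², impossible since c < 1; so 1−α > 0. By the sharp Poincaré inequality on H^1_0 of an interval of length L, ∫(u')² ≥ (π/L)²∫u² with equality for the first sine mode sin(π(x−x₀)/L) (x₀ the left endpoint), so the inequality holds for all u iff (1−α)(π/L)² ≥ α − c, i.e. α ≤ ((π/L)² + c)/((π/L)² + 1) = (1 + c(L/π)²)/(1 + (L/π)²). (Direct route, valid since c ≤ 0: Poincaré gives c∫u² ≥ c(L/π)²∫(u')², so a(u,u) ≥ (1 + c(L/π)²)∫(u')², while ||u||_{H^1}² ≤ (1 + (L/π)²)∫(u')²; dividing yields the same α.) With (π/L)² = 4*π^2 and c = -250/7, the largest admissible constant is α = ((π/L)² + c)/((π/L)² + 1).
Simplifying, α = 2*(-125 + 14*π^2)/(7*(1 + 4*π^2)).


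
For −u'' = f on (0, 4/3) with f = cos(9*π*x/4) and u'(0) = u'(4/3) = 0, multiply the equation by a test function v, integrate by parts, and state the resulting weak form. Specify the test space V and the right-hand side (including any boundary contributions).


V = H^1(0, 4/3) (no boundary constraint on v; u is determined up to an additive constant); weak form: ∫_0^4/3 u'v' dx = ∫_0^4/3 (cos(9*π*x/4)) v dx for all v ∈ V.

Multiply both sides by a test function v and integrate from 0 to 4/3:
  ∫_0^4/3 −u''(x) v(x) dx = ∫_0^4/3 f(x) v(x) dx.
Integrate the LHS by parts once:
  ∫_0^4/3 −u'' v dx = −[u'(x) v(x)]_0^4/3 + ∫_0^4/3 u'(x) v'(x) dx.
Thus ∫_0^4/3 u'(x) v'(x) dx = ∫_0^4/3 f(x) v(x) dx + [u'(x) v(x)]_0^4/3.
Choose V so that boundary terms are either known or forced to vanish.
u has homogeneous Neumann: u'(0) = u'(4/3) = 0. So [u' v]_0^4/3 = 0·v(4/3) − 0·v(0) = 0 for any v; take V = H^1(0, 4/3).
Weak formulation: find u (satisfying any essential BC) such that ∫_0^4/3 u'(x) v'(x) dx = ∫_0^4/3 f v dx for all v ∈ V (homogeneous Neumann, so boundary terms vanish).
Substituting f(x) = cos(9*π*x/4), the right-hand side is ∫_0^4/3 (cos(9*π*x/4)) v dx.
Compatibility check (pure Neumann): taking v ≡ 1 ∈ V gives 0 = ∫_0^4/3 f dx + (0) − (0), i.e. ∫_0^4/3 f dx must equal u'(0) − u'(4/3) = 0. Indeed ∫_0^4/3 (cos(9*π*x/4)) dx = 0, so the data are compatible. The solution is then unique only up to an additive constant (fix it e.g. by requiring ∫_0^4/3 u dx = 0).


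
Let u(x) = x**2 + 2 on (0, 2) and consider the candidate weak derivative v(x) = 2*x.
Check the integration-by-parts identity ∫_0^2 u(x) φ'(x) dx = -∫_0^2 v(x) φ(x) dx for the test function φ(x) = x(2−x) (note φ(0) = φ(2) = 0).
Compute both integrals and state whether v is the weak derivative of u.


LHS = -8/3, RHS = -8/3. Yes, v = u' weakly.

u(x) = x**2 + 2, classical derivative u'(x) = 2*x.
φ(x) = x(2−x), so φ'(x) = 2 - 2*x.
Note φ(0) = φ(2) = 0, so the boundary term u·φ vanishes.
LHS = ∫_0^2 u(x) φ'(x) dx = ∫_0^2 (-2*x^3 + 2*x^2 - 4*x + 4) dx. Term by term:
  ∫_0^2 -2*x^3 dx = -8;  ∫_0^2 2*x^2 dx = 16/3;  ∫_0^2 -4*x dx = -8;
  ∫_0^2 4 dx = 8.
Sum: -8 + 16/3 − 8 + 8 = -8/3.
So LHS = -8/3.
∫_0^2 v(x) φ(x) dx = ∫_0^2 (-2*x^3 + 4*x^2) dx. Term by term:
  ∫_0^2 -2*x^3 dx = -8;  ∫_0^2 4*x^2 dx = 32/3.
Sum: -8 + 32/3 = 8/3.
So RHS = -∫_0^2 v(x) φ(x) dx = -8/3.
LHS = RHS, so the identity holds for this test φ.
Moreover u is smooth here and v(x) = u'(x) = 2*x pointwise, so the identity holds for every test function. Hence v is the weak derivative of u.


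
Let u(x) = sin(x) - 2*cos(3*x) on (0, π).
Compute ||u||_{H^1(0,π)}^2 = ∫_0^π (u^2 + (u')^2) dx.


||u||_{H^1(0,π)}^2 = 21*π

u'(x) = 6*sin(3*x) + cos(x).
Expand u² and (u')² and integrate term by term on (0, π), using: for integers n ≥ 1, ∫_0^π sin²(nx) dx = ∫_0^π cos²(nx) dx = π/2; for n ≠ n', ∫_0^π sin(nx)sin(n'x) dx = ∫_0^π cos(nx)cos(n'x) dx = 0; and by product-to-sum, ∫_0^π sin(nx)cos(n'x) dx = ½∫_0^π [sin((n+n')x) + sin((n−n')x)] dx, which is 0 when n+n' is even and 2n/(n²−n'²) when n+n' is odd (it need not vanish on (0, π)).
  u² squared terms: (-2)²·∫cos(3x)² dx = 4·π/2 = 2*π;  (1)²·∫sin(x)² dx = 1·π/2 = π/2.
  u² cross terms: 2·(-2)·(1)·∫cos(3x)·sin(x) dx = -4·(0) = 0.
  So ∫_0^π u² dx = 2*π + π/2 + 0 = 5*π/2.
  (u')² squared terms: (6)²·∫sin(3x)² dx = 36·π/2 = 18*π;  (1)²·∫cos(x)² dx = 1·π/2 = π/2.
  (u')² cross terms: 2·(6)·(1)·∫sin(3x)·cos(x) dx = 12·(0) = 0.
  So ∫_0^π (u')² dx = 18*π + π/2 + 0 = 37*π/2.
||u||_{H^1}^2 = (5*π/2) + (37*π/2) = 21*π.


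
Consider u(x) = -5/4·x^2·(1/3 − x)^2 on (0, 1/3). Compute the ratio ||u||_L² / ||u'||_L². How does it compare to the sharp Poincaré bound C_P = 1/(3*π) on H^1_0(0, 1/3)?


||u||_L² / ||u'||_L² = sqrt(3)/18 < C_P = 1/(3*π).

u(x) = -5/4·x^2·(1/3 − x)^2, so u'(x) = 5*x*(-18*x^2 + 9*x - 1)/18.
u(x) = -5/4·x^2·(1/3 − x)^2 vanishes at x = 0 and x = 1/3, so u ∈ H^1_0(0, 1/3). Differentiate via the product rule and integrate the resulting polynomials term by term.
  ∫_0^1/3 u² dx = ∫_0^1/3 (25*x^8/16 - 25*x^7/12 + 25*x^6/24 - 25*x^5/108 + 25*x^4/1296) dx. Term by term:
    ∫_0^1/3 25*x^8/16 dx = 25/2834352;  ∫_0^1/3 -25*x^7/12 dx = -25/629856;  ∫_0^1/3 25*x^6/24 dx = 25/367416;
    ∫_0^1/3 -25*x^5/108 dx = -25/472392;  ∫_0^1/3 25*x^4/1296 dx = 5/314928.
  Sum: 25/2834352 − 25/629856 + 25/367416 − 25/472392 + 5/314928 = 5/39680928.
  ∫_0^1/3 (u')² dx = ∫_0^1/3 (25*x^6 - 25*x^5 + 325*x^4/36 - 25*x^3/18 + 25*x^2/324) dx. Term by term:
    ∫_0^1/3 25*x^6 dx = 25/15309;  ∫_0^1/3 -25*x^5 dx = -25/4374;  ∫_0^1/3 325*x^4/36 dx = 65/8748;
    ∫_0^1/3 -25*x^3/18 dx = -25/5832;  ∫_0^1/3 25*x^2/324 dx = 25/26244.
  Sum: 25/15309 − 25/4374 + 65/8748 − 25/5832 + 25/26244 = 5/367416.
∫_0^1/3 u² dx = 5/39680928, so ||u||_L² = sqrt(210)/40824.
∫_0^1/3 (u')² dx = 5/367416, so ||u'||_L² = sqrt(70)/2268.
Ratio ||u||_L² / ||u'||_L² = sqrt(3)/18.
Sharp Poincaré constant on H^1_0(0, 1/3) is C_P = L/π = 1/(3*π), achieved by sin(3*π·x).
A polynomial bump cannot attain the sharp Poincaré constant (only the first sine eigenfunction does), so the ratio is strictly less than C_P, consistent with ||u||_L² ≤ C_P ||u'||_L².


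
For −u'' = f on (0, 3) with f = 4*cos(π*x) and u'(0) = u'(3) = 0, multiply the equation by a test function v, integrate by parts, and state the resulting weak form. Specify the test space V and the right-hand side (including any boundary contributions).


V = H^1(0, 3) (no boundary constraint on v; u is determined up to an additive constant); weak form: ∫_0^3 u'v' dx = ∫_0^3 (4*cos(π*x)) v dx for all v ∈ V.

Multiply both sides by a test function v and integrate from 0 to 3:
  ∫_0^3 −u''(x) v(x) dx = ∫_0^3 f(x) v(x) dx.
Integrate the LHS by parts once:
  ∫_0^3 −u'' v dx = −[u'(x) v(x)]_0^3 + ∫_0^3 u'(x) v'(x) dx.
Thus ∫_0^3 u'(x) v'(x) dx = ∫_0^3 f(x) v(x) dx + [u'(x) v(x)]_0^3.
Choose V so that boundary terms are either known or forced to vanish.
u has homogeneous Neumann: u'(0) = u'(3) = 0. So [u' v]_0^3 = 0·v(3) − 0·v(0) = 0 for any v; take V = H^1(0, 3).
Weak formulation: find u (satisfying any essential BC) such that ∫_0^3 u'(x) v'(x) dx = ∫_0^3 f v dx for all v ∈ V (homogeneous Neumann, so boundary terms vanish).
Substituting f(x) = 4*cos(π*x), the right-hand side is ∫_0^3 (4*cos(π*x)) v dx.
Compatibility check (pure Neumann): taking v ≡ 1 ∈ V gives 0 = ∫_0^3 f dx + (0) − (0), i.e. ∫_0^3 f dx must equal u'(0) − u'(3) = 0. Indeed ∫_0^3 (4*cos(π*x)) dx = 0, so the data are compatible. The solution is then unique only up to an additive constant (fix it e.g. by requiring ∫_0^3 u dx = 0).


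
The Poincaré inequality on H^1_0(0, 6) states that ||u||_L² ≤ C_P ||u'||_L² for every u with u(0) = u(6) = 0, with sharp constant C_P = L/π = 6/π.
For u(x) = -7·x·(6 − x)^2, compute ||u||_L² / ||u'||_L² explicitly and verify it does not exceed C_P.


||u||_L² / ||u'||_L² = 3*sqrt(14)/7 < C_P = 6/π.

u(x) = -7·x·(6 − x)^2, so u'(x) = 21*(2 - x)*(x - 6).
u(x) = -7·x·(6 − x)^2 vanishes at x = 0 and x = 6, so u ∈ H^1_0(0, 6). Differentiate via the product rule and integrate the resulting polynomials term by term.
  ∫_0^6 u² dx = ∫_0^6 (49*x^6 - 1176*x^5 + 10584*x^4 - 42336*x^3 + 63504*x^2) dx. Term by term:
    ∫_0^6 49*x^6 dx = 1959552;  ∫_0^6 -1176*x^5 dx = -9144576;  ∫_0^6 10584*x^4 dx = 82301184/5;
    ∫_0^6 -42336*x^3 dx = -13716864;  ∫_0^6 63504*x^2 dx = 4572288.
  Sum: 1959552 − 9144576 + 82301184/5 − 13716864 + 4572288 = 653184/5.
  ∫_0^6 (u')² dx = ∫_0^6 (441*x^4 - 7056*x^3 + 38808*x^2 - 84672*x + 63504) dx. Term by term:
    ∫_0^6 441*x^4 dx = 3429216/5;  ∫_0^6 -7056*x^3 dx = -2286144;  ∫_0^6 38808*x^2 dx = 2794176;
    ∫_0^6 -84672*x dx = -1524096;  ∫_0^6 63504 dx = 381024.
  Sum: 3429216/5 − 2286144 + 2794176 − 1524096 + 381024 = 254016/5.
∫_0^6 u² dx = 653184/5, so ||u||_L² = 216*sqrt(70)/5.
∫_0^6 (u')² dx = 254016/5, so ||u'||_L² = 504*sqrt(5)/5.
Ratio ||u||_L² / ||u'||_L² = 3*sqrt(14)/7.
Sharp Poincaré constant on H^1_0(0, 6) is C_P = L/π = 6/π, achieved by sin(π/6·x).
A polynomial bump cannot attain the sharp Poincaré constant (only the first sine eigenfunction does), so the ratio is strictly less than C_P, consistent with ||u||_L² ≤ C_P ||u'||_L².


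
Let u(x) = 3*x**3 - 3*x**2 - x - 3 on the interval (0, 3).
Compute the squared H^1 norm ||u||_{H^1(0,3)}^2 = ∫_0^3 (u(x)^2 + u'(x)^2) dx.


||u||_{H^1}^2 = 95244/35

The H^1 norm (squared) on an interval (0, L) is
  ||u||_{H^1}^2 = ∫_0^L u(x)^2 dx + ∫_0^L u'(x)^2 dx.
Compute u'(x) = 9*x**2 - 6*x - 1.
Then u(x)^2 = 9*x**6 - 18*x**5 + 3*x**4 - 12*x**3 + 19*x**2 + 6*x + 9 and u'(x)^2 = 81*x**4 - 108*x**3 + 18*x**2 + 12*x + 1.
Integrate each monomial from 0 to 3 using ∫_0^3 c·x^n dx = c·3^(n+1)/(n+1):
  ∫_0^3 u(x)^2 dx = ∫_0^3 (9*x^6 - 18*x^5 + 3*x^4 - 12*x^3 + 19*x^2 + 6*x + 9) dx. Term by term:
    ∫_0^3 9*x^6 dx = 19683/7;  ∫_0^3 -18*x^5 dx = -2187;  ∫_0^3 3*x^4 dx = 729/5;
    ∫_0^3 -12*x^3 dx = -243;  ∫_0^3 19*x^2 dx = 171;  ∫_0^3 6*x dx = 27;
    ∫_0^3 9 dx = 27.
  Sum: 19683/7 − 2187 + 729/5 − 243 + 171 + 27 + 27 = 26343/35.
  ∫_0^3 u'(x)^2 dx = ∫_0^3 (81*x^4 - 108*x^3 + 18*x^2 + 12*x + 1) dx. Term by term:
    ∫_0^3 81*x^4 dx = 19683/5;  ∫_0^3 -108*x^3 dx = -2187;  ∫_0^3 18*x^2 dx = 162;
    ∫_0^3 12*x dx = 54;  ∫_0^3 1 dx = 3.
  Sum: 19683/5 − 2187 + 162 + 54 + 3 = 9843/5.
Adding: ||u||_{H^1}^2 = 26343/35 + 9843/5 = 95244/35.
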